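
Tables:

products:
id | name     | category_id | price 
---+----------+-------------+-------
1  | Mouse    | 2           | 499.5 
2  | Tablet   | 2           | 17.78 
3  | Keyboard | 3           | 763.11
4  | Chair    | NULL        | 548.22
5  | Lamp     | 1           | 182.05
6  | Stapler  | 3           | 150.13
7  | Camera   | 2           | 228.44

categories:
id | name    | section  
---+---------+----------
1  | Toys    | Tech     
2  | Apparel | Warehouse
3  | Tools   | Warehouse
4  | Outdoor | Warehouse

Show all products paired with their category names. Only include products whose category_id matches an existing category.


INNER JOIN keeps only products rows whose category_id matches an id in categories. Walk through each product:
  - product 1 (Mouse): category_id=2 -> matches Apparel
  - product 2 (Tablet): category_id=2 -> matches Apparel
  - product 3 (Keyboard): category_id=3 -> matches Tools
  - product 4 (Chair): category_id=NULL, no match -> dropped
  - product 5 (Lamp): category_id=1 -> matches Toys
  - product 6 (Stapler): category_id=3 -> matches Tools
  - product 7 (Camera): category_id=2 -> matches Apparel
So 1 of 7 rows is dropped.

SQL:
SELECT a.name, b.name AS category
FROM products a
INNER JOIN categories b ON a.category_id = b.id

Result:
name     | category
---------+---------
Mouse    | Apparel 
Tablet   | Apparel 
Keyboard | Tools   
Lamp     | Toys    
Stapler  | Tools   
Camera   | Apparel 


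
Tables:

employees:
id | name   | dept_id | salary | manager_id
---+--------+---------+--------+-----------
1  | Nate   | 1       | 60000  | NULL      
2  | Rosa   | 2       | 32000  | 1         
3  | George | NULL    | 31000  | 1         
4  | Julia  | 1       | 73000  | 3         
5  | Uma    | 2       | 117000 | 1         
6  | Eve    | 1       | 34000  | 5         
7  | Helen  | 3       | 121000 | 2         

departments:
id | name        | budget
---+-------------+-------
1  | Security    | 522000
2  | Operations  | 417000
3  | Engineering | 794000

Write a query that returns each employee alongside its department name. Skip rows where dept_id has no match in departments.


INNER JOIN keeps only employees rows whose dept_id matches an id in departments. Walk through each employee:
  - employee 1 (Nate): dept_id=1 -> matches Security
  - employee 2 (Rosa): dept_id=2 -> matches Operations
  - employee 3 (George): dept_id=NULL, no match -> dropped
  - employee 4 (Julia): dept_id=1 -> matches Security
  - employee 5 (Uma): dept_id=2 -> matches Operations
  - employee 6 (Eve): dept_id=1 -> matches Security
  - employee 7 (Helen): dept_id=3 -> matches Engineering
So 1 of 7 rows is dropped.

SQL:
SELECT a.name, b.name AS department
FROM employees a
INNER JOIN departments b ON a.dept_id = b.id

Result:
name  | department 
------+------------
Nate  | Security   
Rosa  | Operations 
Julia | Security   
Uma   | Operations 
Eve   | Security   
Helen | Engineering


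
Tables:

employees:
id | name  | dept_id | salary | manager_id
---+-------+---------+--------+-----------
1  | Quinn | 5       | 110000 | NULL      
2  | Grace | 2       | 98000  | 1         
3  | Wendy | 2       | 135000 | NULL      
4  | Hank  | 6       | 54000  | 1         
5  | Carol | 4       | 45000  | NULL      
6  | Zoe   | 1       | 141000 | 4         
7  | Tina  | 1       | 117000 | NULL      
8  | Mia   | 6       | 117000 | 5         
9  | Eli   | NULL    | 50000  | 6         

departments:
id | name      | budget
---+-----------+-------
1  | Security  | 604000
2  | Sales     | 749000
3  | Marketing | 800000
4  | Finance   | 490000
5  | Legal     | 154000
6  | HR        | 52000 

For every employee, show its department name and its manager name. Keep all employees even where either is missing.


Two LEFT JOINs from the same base table employees: one to departments via dept_id, one to employees itself via manager_id. Both are LEFT so every employee is preserved.
Match against departments:
  - employee 1 (Quinn): dept_id=5 -> matches Legal
  - employee 2 (Grace): dept_id=2 -> matches Sales
  - employee 3 (Wendy): dept_id=2 -> matches Sales
  - employee 4 (Hank): dept_id=6 -> matches HR
  - employee 5 (Carol): dept_id=4 -> matches Finance
  - employee 6 (Zoe): dept_id=1 -> matches Security
  - employee 7 (Tina): dept_id=1 -> matches Security
  - employee 8 (Mia): dept_id=6 -> matches HR
  - employee 9 (Eli): dept_id=NULL, no match -> kept with NULL
Match against employees (self):
  - employee 1 (Quinn): manager_id=NULL -> NULL
  - employee 2 (Grace): manager_id=1 -> Quinn
  - employee 3 (Wendy): manager_id=NULL -> NULL
  - employee 4 (Hank): manager_id=1 -> Quinn
  - employee 5 (Carol): manager_id=NULL -> NULL
  - employee 6 (Zoe): manager_id=4 -> Hank
  - employee 7 (Tina): manager_id=NULL -> NULL
  - employee 8 (Mia): manager_id=5 -> Carol
  - employee 9 (Eli): manager_id=6 -> Zoe

SQL:
SELECT a.name, b.name AS department, c.name AS manager
FROM employees a
LEFT JOIN departments b ON a.dept_id = b.id
LEFT JOIN employees c ON a.manager_id = c.id

Result:
name  | department | manager
------+------------+--------
Quinn | Legal      | NULL   
Grace | Sales      | Quinn  
Wendy | Sales      | NULL   
Hank  | HR         | Quinn  
Carol | Finance    | NULL   
Zoe   | Security   | Hank   
Tina  | Security   | NULL   
Mia   | HR         | Carol  
Eli   | NULL       | Zoe    


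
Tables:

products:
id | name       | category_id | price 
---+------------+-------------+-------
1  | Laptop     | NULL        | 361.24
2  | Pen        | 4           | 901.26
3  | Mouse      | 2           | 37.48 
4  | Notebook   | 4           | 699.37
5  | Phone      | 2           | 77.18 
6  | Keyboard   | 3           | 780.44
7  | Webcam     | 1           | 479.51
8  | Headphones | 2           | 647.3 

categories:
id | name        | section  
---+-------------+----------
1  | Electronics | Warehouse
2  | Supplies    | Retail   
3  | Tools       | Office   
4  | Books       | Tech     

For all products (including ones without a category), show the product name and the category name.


LEFT JOIN keeps every row from products (the left table); where category_id has no match in categories, the category columns become NULL. Walk through each product:
  - product 1 (Laptop): category_id=NULL, no match -> kept with NULL
  - product 2 (Pen): category_id=4 -> matches Books
  - product 3 (Mouse): category_id=2 -> matches Supplies
  - product 4 (Notebook): category_id=4 -> matches Books
  - product 5 (Phone): category_id=2 -> matches Supplies
  - product 6 (Keyboard): category_id=3 -> matches Tools
  - product 7 (Webcam): category_id=1 -> matches Electronics
  - product 8 (Headphones): category_id=2 -> matches Supplies
All 8 rows appear; 1 has NULL category.

SQL:
SELECT a.name, b.name AS category
FROM products a
LEFT JOIN categories b ON a.category_id = b.id

Result:
name       | category   
-----------+------------
Laptop     | NULL       
Pen        | Books      
Mouse      | Supplies   
Notebook   | Books      
Phone      | Supplies   
Keyboard   | Tools      
Webcam     | Electronics
Headphones | Supplies   


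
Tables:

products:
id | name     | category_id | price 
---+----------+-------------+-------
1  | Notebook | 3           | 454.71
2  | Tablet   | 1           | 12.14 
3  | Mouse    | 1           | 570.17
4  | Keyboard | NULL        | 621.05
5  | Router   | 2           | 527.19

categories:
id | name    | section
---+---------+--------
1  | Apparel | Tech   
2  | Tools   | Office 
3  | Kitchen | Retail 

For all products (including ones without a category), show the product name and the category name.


LEFT JOIN keeps every row from products (the left table); where category_id has no match in categories, the category columns become NULL. Walk through each product:
  - product 1 (Notebook): category_id=3 -> matches Kitchen
  - product 2 (Tablet): category_id=1 -> matches Apparel
  - product 3 (Mouse): category_id=1 -> matches Apparel
  - product 4 (Keyboard): category_id=NULL, no match -> kept with NULL
  - product 5 (Router): category_id=2 -> matches Tools
All 5 rows appear; 1 has NULL category.

SQL:
SELECT a.name, b.name AS category
FROM products a
LEFT JOIN categories b ON a.category_id = b.id

Result:
name     | category
---------+---------
Notebook | Kitchen 
Tablet   | Apparel 
Mouse    | Apparel 
Keyboard | NULL    
Router   | Tools   


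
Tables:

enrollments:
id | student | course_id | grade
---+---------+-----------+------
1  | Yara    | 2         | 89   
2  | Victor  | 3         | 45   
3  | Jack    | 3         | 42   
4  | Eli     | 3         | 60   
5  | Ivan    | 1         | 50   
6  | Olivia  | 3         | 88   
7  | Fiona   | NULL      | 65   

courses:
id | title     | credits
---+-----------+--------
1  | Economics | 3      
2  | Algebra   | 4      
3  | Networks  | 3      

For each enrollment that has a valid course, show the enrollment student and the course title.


INNER JOIN keeps only enrollments rows whose course_id matches an id in courses. Walk through each enrollment:
  - enrollment 1 (Yara): course_id=2 -> matches Algebra
  - enrollment 2 (Victor): course_id=3 -> matches Networks
  - enrollment 3 (Jack): course_id=3 -> matches Networks
  - enrollment 4 (Eli): course_id=3 -> matches Networks
  - enrollment 5 (Ivan): course_id=1 -> matches Economics
  - enrollment 6 (Olivia): course_id=3 -> matches Networks
  - enrollment 7 (Fiona): course_id=NULL, no match -> dropped
So 1 of 7 rows is dropped.

SQL:
SELECT a.student, b.title AS course
FROM enrollments a
INNER JOIN courses b ON a.course_id = b.id

Result:
student | course   
--------+----------
Yara    | Algebra  
Victor  | Networks 
Jack    | Networks 
Eli     | Networks 
Ivan    | Economics
Olivia  | Networks 


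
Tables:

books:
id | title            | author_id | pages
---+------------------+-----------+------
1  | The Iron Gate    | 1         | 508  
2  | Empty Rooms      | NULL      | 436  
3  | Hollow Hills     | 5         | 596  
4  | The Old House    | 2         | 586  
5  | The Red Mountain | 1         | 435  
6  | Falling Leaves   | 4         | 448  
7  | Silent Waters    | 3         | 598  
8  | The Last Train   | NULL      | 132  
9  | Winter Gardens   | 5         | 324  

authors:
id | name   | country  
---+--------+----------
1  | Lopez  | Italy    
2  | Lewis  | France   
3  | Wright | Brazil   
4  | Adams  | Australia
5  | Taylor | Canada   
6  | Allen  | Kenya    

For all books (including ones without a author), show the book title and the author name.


LEFT JOIN keeps every row from books (the left table); where author_id has no match in authors, the author columns become NULL. Walk through each book:
  - book 1 (The Iron Gate): author_id=1 -> matches Lopez
  - book 2 (Empty Rooms): author_id=NULL, no match -> kept with NULL
  - book 3 (Hollow Hills): author_id=5 -> matches Taylor
  - book 4 (The Old House): author_id=2 -> matches Lewis
  - book 5 (The Red Mountain): author_id=1 -> matches Lopez
  - book 6 (Falling Leaves): author_id=4 -> matches Adams
  - book 7 (Silent Waters): author_id=3 -> matches Wright
  - book 8 (The Last Train): author_id=NULL, no match -> kept with NULL
  - book 9 (Winter Gardens): author_id=5 -> matches Taylor
All 9 rows appear; 2 have NULL author.

SQL:
SELECT a.title, b.name AS author
FROM books a
LEFT JOIN authors b ON a.author_id = b.id

Result:
title            | author
-----------------+-------
The Iron Gate    | Lopez 
Empty Rooms      | NULL  
Hollow Hills     | Taylor
The Old House    | Lewis 
The Red Mountain | Lopez 
Falling Leaves   | Adams 
Silent Waters    | Wright
The Last Train   | NULL  
Winter Gardens   | Taylor


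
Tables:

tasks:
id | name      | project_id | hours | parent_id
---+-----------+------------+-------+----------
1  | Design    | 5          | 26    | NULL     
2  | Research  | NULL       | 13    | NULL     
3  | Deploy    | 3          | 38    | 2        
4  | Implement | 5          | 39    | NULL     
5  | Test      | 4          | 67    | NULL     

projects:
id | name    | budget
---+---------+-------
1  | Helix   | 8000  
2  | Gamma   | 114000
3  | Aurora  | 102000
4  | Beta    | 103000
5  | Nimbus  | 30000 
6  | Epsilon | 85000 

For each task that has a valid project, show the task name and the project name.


INNER JOIN keeps only tasks rows whose project_id matches an id in projects. Walk through each task:
  - task 1 (Design): project_id=5 -> matches Nimbus
  - task 2 (Research): project_id=NULL, no match -> dropped
  - task 3 (Deploy): project_id=3 -> matches Aurora
  - task 4 (Implement): project_id=5 -> matches Nimbus
  - task 5 (Test): project_id=4 -> matches Beta
So 1 of 5 rows is dropped.

SQL:
SELECT a.name, b.name AS project
FROM tasks a
INNER JOIN projects b ON a.project_id = b.id

Result:
name      | project
----------+--------
Design    | Nimbus 
Deploy    | Aurora 
Implement | Nimbus 
Test      | Beta   


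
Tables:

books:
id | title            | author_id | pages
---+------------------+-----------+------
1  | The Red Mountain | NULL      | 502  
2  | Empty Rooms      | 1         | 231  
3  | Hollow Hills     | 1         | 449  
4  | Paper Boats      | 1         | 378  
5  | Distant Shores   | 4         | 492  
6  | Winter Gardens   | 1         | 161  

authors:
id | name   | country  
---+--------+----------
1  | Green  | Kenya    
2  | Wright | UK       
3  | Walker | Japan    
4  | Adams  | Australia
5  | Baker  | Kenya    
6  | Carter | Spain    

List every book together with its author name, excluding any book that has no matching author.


INNER JOIN keeps only books rows whose author_id matches an id in authors. Walk through each book:
  - book 1 (The Red Mountain): author_id=NULL, no match -> dropped
  - book 2 (Empty Rooms): author_id=1 -> matches Green
  - book 3 (Hollow Hills): author_id=1 -> matches Green
  - book 4 (Paper Boats): author_id=1 -> matches Green
  - book 5 (Distant Shores): author_id=4 -> matches Adams
  - book 6 (Winter Gardens): author_id=1 -> matches Green
So 1 of 6 rows is dropped.

SQL:
SELECT a.title, b.name AS author
FROM books a
INNER JOIN authors b ON a.author_id = b.id

Result:
title          | author
---------------+-------
Empty Rooms    | Green 
Hollow Hills   | Green 
Paper Boats    | Green 
Distant Shores | Adams 
Winter Gardens | Green 


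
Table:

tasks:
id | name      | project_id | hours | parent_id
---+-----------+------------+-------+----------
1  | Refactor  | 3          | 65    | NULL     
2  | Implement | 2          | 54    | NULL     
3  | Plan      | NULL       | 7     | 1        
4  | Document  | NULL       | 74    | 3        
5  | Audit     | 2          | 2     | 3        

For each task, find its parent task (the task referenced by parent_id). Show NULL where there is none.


This is a self-join: tasks is joined to a second copy of itself, matching each row's parent_id to another row's id. Use LEFT JOIN so rows with parent_id=NULL are kept.
  - task 1 (Refactor): parent_id=NULL -> NULL
  - task 2 (Implement): parent_id=NULL -> NULL
  - task 3 (Plan): parent_id=1 -> Refactor
  - task 4 (Document): parent_id=3 -> Plan
  - task 5 (Audit): parent_id=3 -> Plan

SQL:
SELECT a.name AS item, b.name AS parent
FROM tasks a
LEFT JOIN tasks b ON a.parent_id = b.id

Result:
item      | parent  
----------+---------
Refactor  | NULL    
Implement | NULL    
Plan      | Refactor
Document  | Plan    
Audit     | Plan    


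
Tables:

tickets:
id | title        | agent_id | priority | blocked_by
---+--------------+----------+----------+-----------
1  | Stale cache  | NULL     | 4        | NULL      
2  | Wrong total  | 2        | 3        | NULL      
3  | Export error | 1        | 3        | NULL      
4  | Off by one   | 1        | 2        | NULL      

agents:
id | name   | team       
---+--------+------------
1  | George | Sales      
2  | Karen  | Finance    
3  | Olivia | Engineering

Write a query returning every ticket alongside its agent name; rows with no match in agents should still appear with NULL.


LEFT JOIN keeps every row from tickets (the left table); where agent_id has no match in agents, the agent columns become NULL. Walk through each ticket:
  - ticket 1 (Stale cache): agent_id=NULL, no match -> kept with NULL
  - ticket 2 (Wrong total): agent_id=2 -> matches Karen
  - ticket 3 (Export error): agent_id=1 -> matches George
  - ticket 4 (Off by one): agent_id=1 -> matches George
All 4 rows appear; 1 has NULL agent.

SQL:
SELECT a.title, b.name AS agent
FROM tickets a
LEFT JOIN agents b ON a.agent_id = b.id

Result:
title        | agent 
-------------+-------
Stale cache  | NULL  
Wrong total  | Karen 
Export error | George
Off by one   | George


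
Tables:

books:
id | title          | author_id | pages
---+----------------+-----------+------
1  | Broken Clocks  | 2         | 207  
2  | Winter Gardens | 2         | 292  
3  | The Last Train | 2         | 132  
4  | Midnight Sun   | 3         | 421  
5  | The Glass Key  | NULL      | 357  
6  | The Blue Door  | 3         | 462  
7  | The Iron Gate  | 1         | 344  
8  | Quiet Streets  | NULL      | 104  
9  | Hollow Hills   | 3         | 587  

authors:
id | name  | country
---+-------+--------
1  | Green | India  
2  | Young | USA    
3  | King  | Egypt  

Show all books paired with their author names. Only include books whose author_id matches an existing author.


INNER JOIN keeps only books rows whose author_id matches an id in authors. Walk through each book:
  - book 1 (Broken Clocks): author_id=2 -> matches Young
  - book 2 (Winter Gardens): author_id=2 -> matches Young
  - book 3 (The Last Train): author_id=2 -> matches Young
  - book 4 (Midnight Sun): author_id=3 -> matches King
  - book 5 (The Glass Key): author_id=NULL, no match -> dropped
  - book 6 (The Blue Door): author_id=3 -> matches King
  - book 7 (The Iron Gate): author_id=1 -> matches Green
  - book 8 (Quiet Streets): author_id=NULL, no match -> dropped
  - book 9 (Hollow Hills): author_id=3 -> matches King
So 2 of 9 rows are dropped.

SQL:
SELECT a.title, b.name AS author
FROM books a
INNER JOIN authors b ON a.author_id = b.id

Result:
title          | author
---------------+-------
Broken Clocks  | Young 
Winter Gardens | Young 
The Last Train | Young 
Midnight Sun   | King  
The Blue Door  | King  
The Iron Gate  | Green 
Hollow Hills   | King  


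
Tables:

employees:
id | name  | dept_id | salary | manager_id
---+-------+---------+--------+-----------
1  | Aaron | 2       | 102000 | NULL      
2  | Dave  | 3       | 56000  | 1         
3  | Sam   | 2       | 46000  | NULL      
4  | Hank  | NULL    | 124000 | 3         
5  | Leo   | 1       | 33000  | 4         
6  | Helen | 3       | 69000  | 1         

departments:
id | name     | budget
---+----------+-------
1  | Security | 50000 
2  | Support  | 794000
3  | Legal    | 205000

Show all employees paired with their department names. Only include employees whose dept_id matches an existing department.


INNER JOIN keeps only employees rows whose dept_id matches an id in departments. Walk through each employee:
  - employee 1 (Aaron): dept_id=2 -> matches Support
  - employee 2 (Dave): dept_id=3 -> matches Legal
  - employee 3 (Sam): dept_id=2 -> matches Support
  - employee 4 (Hank): dept_id=NULL, no match -> dropped
  - employee 5 (Leo): dept_id=1 -> matches Security
  - employee 6 (Helen): dept_id=3 -> matches Legal
So 1 of 6 rows is dropped.

SQL:
SELECT a.name, b.name AS department
FROM employees a
INNER JOIN departments b ON a.dept_id = b.id

Result:
name  | department
------+-----------
Aaron | Support   
Dave  | Legal     
Sam   | Support   
Leo   | Security  
Helen | Legal     


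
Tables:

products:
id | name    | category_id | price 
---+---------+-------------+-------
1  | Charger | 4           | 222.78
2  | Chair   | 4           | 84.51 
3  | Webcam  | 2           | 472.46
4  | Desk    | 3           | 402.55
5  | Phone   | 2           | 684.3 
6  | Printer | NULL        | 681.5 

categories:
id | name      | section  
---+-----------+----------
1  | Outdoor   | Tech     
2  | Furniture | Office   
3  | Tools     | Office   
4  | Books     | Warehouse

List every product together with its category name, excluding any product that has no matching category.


INNER JOIN keeps only products rows whose category_id matches an id in categories. Walk through each product:
  - product 1 (Charger): category_id=4 -> matches Books
  - product 2 (Chair): category_id=4 -> matches Books
  - product 3 (Webcam): category_id=2 -> matches Furniture
  - product 4 (Desk): category_id=3 -> matches Tools
  - product 5 (Phone): category_id=2 -> matches Furniture
  - product 6 (Printer): category_id=NULL, no match -> dropped
So 1 of 6 rows is dropped.

SQL:
SELECT a.name, b.name AS category
FROM products a
INNER JOIN categories b ON a.category_id = b.id

Result:
name    | category 
--------+----------
Charger | Books    
Chair   | Books    
Webcam  | Furniture
Desk    | Tools    
Phone   | Furniture


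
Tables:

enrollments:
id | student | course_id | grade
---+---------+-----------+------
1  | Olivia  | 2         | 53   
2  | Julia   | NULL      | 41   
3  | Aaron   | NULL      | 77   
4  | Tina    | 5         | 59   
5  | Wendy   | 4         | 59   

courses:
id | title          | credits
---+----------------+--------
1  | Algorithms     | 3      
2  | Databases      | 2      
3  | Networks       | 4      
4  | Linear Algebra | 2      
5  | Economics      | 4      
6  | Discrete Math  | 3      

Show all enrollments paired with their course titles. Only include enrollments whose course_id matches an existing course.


INNER JOIN keeps only enrollments rows whose course_id matches an id in courses. Walk through each enrollment:
  - enrollment 1 (Olivia): course_id=2 -> matches Databases
  - enrollment 2 (Julia): course_id=NULL, no match -> dropped
  - enrollment 3 (Aaron): course_id=NULL, no match -> dropped
  - enrollment 4 (Tina): course_id=5 -> matches Economics
  - enrollment 5 (Wendy): course_id=4 -> matches Linear Algebra
So 2 of 5 rows are dropped.

SQL:
SELECT a.student, b.title AS course
FROM enrollments a
INNER JOIN courses b ON a.course_id = b.id

Result:
student | course        
--------+---------------
Olivia  | Databases     
Tina    | Economics     
Wendy   | Linear Algebra


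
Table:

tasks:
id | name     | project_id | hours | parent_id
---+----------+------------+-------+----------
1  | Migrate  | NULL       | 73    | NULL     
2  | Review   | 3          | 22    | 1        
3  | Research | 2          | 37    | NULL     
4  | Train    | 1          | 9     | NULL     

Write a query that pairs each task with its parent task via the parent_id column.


This is a self-join: tasks is joined to a second copy of itself, matching each row's parent_id to another row's id. Use LEFT JOIN so rows with parent_id=NULL are kept.
  - task 1 (Migrate): parent_id=NULL -> NULL
  - task 2 (Review): parent_id=1 -> Migrate
  - task 3 (Research): parent_id=NULL -> NULL
  - task 4 (Train): parent_id=NULL -> NULL

SQL:
SELECT a.name AS item, b.name AS parent
FROM tasks a
LEFT JOIN tasks b ON a.parent_id = b.id

Result:
item     | parent 
---------+--------
Migrate  | NULL   
Review   | Migrate
Research | NULL   
Train    | NULL   


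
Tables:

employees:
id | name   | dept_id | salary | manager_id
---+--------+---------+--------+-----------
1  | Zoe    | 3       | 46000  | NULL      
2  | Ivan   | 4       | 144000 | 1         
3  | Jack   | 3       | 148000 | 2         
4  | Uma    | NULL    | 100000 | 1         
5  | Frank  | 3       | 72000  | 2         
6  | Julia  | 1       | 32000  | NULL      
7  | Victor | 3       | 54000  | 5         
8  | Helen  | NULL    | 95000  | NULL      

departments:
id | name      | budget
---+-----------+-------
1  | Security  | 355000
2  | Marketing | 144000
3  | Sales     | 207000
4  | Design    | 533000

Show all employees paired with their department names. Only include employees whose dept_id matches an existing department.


INNER JOIN keeps only employees rows whose dept_id matches an id in departments. Walk through each employee:
  - employee 1 (Zoe): dept_id=3 -> matches Sales
  - employee 2 (Ivan): dept_id=4 -> matches Design
  - employee 3 (Jack): dept_id=3 -> matches Sales
  - employee 4 (Uma): dept_id=NULL, no match -> dropped
  - employee 5 (Frank): dept_id=3 -> matches Sales
  - employee 6 (Julia): dept_id=1 -> matches Security
  - employee 7 (Victor): dept_id=3 -> matches Sales
  - employee 8 (Helen): dept_id=NULL, no match -> dropped
So 2 of 8 rows are dropped.

SQL:
SELECT a.name, b.name AS department
FROM employees a
INNER JOIN departments b ON a.dept_id = b.id

Result:
name   | department
-------+-----------
Zoe    | Sales     
Ivan   | Design    
Jack   | Sales     
Frank  | Sales     
Julia  | Security  
Victor | Sales     


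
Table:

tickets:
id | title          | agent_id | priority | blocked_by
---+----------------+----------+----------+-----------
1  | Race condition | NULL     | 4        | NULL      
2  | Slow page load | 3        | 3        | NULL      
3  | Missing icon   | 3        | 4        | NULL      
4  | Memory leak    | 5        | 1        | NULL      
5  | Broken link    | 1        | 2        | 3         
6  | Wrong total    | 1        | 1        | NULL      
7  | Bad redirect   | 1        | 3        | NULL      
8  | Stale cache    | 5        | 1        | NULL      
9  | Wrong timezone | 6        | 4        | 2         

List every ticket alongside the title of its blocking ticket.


This is a self-join: tickets is joined to a second copy of itself, matching each row's blocked_by to another row's id. Use LEFT JOIN so rows with blocked_by=NULL are kept.
  - ticket 1 (Race condition): blocked_by=NULL -> NULL
  - ticket 2 (Slow page load): blocked_by=NULL -> NULL
  - ticket 3 (Missing icon): blocked_by=NULL -> NULL
  - ticket 4 (Memory leak): blocked_by=NULL -> NULL
  - ticket 5 (Broken link): blocked_by=3 -> Missing icon
  - ticket 6 (Wrong total): blocked_by=NULL -> NULL
  - ticket 7 (Bad redirect): blocked_by=NULL -> NULL
  - ticket 8 (Stale cache): blocked_by=NULL -> NULL
  - ticket 9 (Wrong timezone): blocked_by=2 -> Slow page load

SQL:
SELECT a.title AS item, b.title AS blocked_by
FROM tickets a
LEFT JOIN tickets b ON a.blocked_by = b.id

Result:
item           | blocked_by    
---------------+---------------
Race condition | NULL          
Slow page load | NULL          
Missing icon   | NULL          
Memory leak    | NULL          
Broken link    | Missing icon  
Wrong total    | NULL          
Bad redirect   | NULL          
Stale cache    | NULL          
Wrong timezone | Slow page load


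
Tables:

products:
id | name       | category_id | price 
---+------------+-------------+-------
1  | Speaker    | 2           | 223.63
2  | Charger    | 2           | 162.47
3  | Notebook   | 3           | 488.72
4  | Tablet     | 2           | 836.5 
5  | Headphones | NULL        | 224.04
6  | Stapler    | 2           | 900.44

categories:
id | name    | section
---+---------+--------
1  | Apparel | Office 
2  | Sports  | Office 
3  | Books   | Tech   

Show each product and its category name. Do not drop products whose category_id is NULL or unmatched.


LEFT JOIN keeps every row from products (the left table); where category_id has no match in categories, the category columns become NULL. Walk through each product:
  - product 1 (Speaker): category_id=2 -> matches Sports
  - product 2 (Charger): category_id=2 -> matches Sports
  - product 3 (Notebook): category_id=3 -> matches Books
  - product 4 (Tablet): category_id=2 -> matches Sports
  - product 5 (Headphones): category_id=NULL, no match -> kept with NULL
  - product 6 (Stapler): category_id=2 -> matches Sports
All 6 rows appear; 1 has NULL category.

SQL:
SELECT a.name, b.name AS category
FROM products a
LEFT JOIN categories b ON a.category_id = b.id

Result:
name       | category
-----------+---------
Speaker    | Sports  
Charger    | Sports  
Notebook   | Books   
Tablet     | Sports  
Headphones | NULL    
Stapler    | Sports  


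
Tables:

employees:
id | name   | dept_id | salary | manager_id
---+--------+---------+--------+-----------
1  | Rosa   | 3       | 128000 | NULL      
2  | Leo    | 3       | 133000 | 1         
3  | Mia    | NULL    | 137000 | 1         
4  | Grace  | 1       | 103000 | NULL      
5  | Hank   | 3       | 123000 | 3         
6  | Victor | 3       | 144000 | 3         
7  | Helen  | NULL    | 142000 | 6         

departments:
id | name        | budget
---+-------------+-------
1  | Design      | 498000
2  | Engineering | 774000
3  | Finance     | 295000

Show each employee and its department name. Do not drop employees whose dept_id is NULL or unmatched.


LEFT JOIN keeps every row from employees (the left table); where dept_id has no match in departments, the department columns become NULL. Walk through each employee:
  - employee 1 (Rosa): dept_id=3 -> matches Finance
  - employee 2 (Leo): dept_id=3 -> matches Finance
  - employee 3 (Mia): dept_id=NULL, no match -> kept with NULL
  - employee 4 (Grace): dept_id=1 -> matches Design
  - employee 5 (Hank): dept_id=3 -> matches Finance
  - employee 6 (Victor): dept_id=3 -> matches Finance
  - employee 7 (Helen): dept_id=NULL, no match -> kept with NULL
All 7 rows appear; 2 have NULL department.

SQL:
SELECT a.name, b.name AS department
FROM employees a
LEFT JOIN departments b ON a.dept_id = b.id

Result:
name   | department
-------+-----------
Rosa   | Finance   
Leo    | Finance   
Mia    | NULL      
Grace  | Design    
Hank   | Finance   
Victor | Finance   
Helen  | NULL      


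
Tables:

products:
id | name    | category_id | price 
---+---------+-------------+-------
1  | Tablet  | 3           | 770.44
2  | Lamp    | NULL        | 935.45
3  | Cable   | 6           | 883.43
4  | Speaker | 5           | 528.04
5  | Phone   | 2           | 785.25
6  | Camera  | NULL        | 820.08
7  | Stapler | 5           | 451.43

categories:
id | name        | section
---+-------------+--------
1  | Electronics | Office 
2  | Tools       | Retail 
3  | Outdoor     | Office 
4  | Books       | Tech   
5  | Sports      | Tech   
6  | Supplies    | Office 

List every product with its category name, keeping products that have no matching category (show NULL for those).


LEFT JOIN keeps every row from products (the left table); where category_id has no match in categories, the category columns become NULL. Walk through each product:
  - product 1 (Tablet): category_id=3 -> matches Outdoor
  - product 2 (Lamp): category_id=NULL, no match -> kept with NULL
  - product 3 (Cable): category_id=6 -> matches Supplies
  - product 4 (Speaker): category_id=5 -> matches Sports
  - product 5 (Phone): category_id=2 -> matches Tools
  - product 6 (Camera): category_id=NULL, no match -> kept with NULL
  - product 7 (Stapler): category_id=5 -> matches Sports
All 7 rows appear; 2 have NULL category.

SQL:
SELECT a.name, b.name AS category
FROM products a
LEFT JOIN categories b ON a.category_id = b.id

Result:
name    | category
--------+---------
Tablet  | Outdoor 
Lamp    | NULL    
Cable   | Supplies
Speaker | Sports  
Phone   | Tools   
Camera  | NULL    
Stapler | Sports  


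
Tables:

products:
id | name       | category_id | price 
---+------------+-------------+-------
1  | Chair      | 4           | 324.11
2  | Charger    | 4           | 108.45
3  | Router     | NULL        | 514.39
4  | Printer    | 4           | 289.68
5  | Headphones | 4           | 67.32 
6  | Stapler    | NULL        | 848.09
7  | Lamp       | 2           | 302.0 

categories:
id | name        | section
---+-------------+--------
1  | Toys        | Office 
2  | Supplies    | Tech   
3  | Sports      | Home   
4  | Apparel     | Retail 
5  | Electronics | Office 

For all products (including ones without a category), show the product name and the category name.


LEFT JOIN keeps every row from products (the left table); where category_id has no match in categories, the category columns become NULL. Walk through each product:
  - product 1 (Chair): category_id=4 -> matches Apparel
  - product 2 (Charger): category_id=4 -> matches Apparel
  - product 3 (Router): category_id=NULL, no match -> kept with NULL
  - product 4 (Printer): category_id=4 -> matches Apparel
  - product 5 (Headphones): category_id=4 -> matches Apparel
  - product 6 (Stapler): category_id=NULL, no match -> kept with NULL
  - product 7 (Lamp): category_id=2 -> matches Supplies
All 7 rows appear; 2 have NULL category.

SQL:
SELECT a.name, b.name AS category
FROM products a
LEFT JOIN categories b ON a.category_id = b.id

Result:
name       | category
-----------+---------
Chair      | Apparel 
Charger    | Apparel 
Router     | NULL    
Printer    | Apparel 
Headphones | Apparel 
Stapler    | NULL    
Lamp       | Supplies


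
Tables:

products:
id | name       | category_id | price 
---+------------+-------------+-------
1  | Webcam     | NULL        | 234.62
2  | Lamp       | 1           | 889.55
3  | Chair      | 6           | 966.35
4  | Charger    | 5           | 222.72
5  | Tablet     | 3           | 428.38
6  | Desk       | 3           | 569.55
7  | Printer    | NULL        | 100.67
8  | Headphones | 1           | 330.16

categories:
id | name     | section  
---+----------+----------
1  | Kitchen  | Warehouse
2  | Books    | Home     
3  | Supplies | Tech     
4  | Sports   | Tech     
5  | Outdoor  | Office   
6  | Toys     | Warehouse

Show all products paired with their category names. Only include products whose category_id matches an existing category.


INNER JOIN keeps only products rows whose category_id matches an id in categories. Walk through each product:
  - product 1 (Webcam): category_id=NULL, no match -> dropped
  - product 2 (Lamp): category_id=1 -> matches Kitchen
  - product 3 (Chair): category_id=6 -> matches Toys
  - product 4 (Charger): category_id=5 -> matches Outdoor
  - product 5 (Tablet): category_id=3 -> matches Supplies
  - product 6 (Desk): category_id=3 -> matches Supplies
  - product 7 (Printer): category_id=NULL, no match -> dropped
  - product 8 (Headphones): category_id=1 -> matches Kitchen
So 2 of 8 rows are dropped.

SQL:
SELECT a.name, b.name AS category
FROM products a
INNER JOIN categories b ON a.category_id = b.id

Result:
name       | category
-----------+---------
Lamp       | Kitchen 
Chair      | Toys    
Charger    | Outdoor 
Tablet     | Supplies
Desk       | Supplies
Headphones | Kitchen 


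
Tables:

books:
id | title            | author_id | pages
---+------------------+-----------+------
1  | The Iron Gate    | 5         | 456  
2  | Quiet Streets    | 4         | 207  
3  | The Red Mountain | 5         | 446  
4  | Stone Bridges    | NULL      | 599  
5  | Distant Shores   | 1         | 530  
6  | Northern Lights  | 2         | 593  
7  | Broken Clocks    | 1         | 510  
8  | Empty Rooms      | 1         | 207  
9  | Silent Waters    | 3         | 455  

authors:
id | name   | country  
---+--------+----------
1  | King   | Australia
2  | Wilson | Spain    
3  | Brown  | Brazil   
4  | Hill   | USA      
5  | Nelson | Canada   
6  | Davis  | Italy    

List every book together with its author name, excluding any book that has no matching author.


INNER JOIN keeps only books rows whose author_id matches an id in authors. Walk through each book:
  - book 1 (The Iron Gate): author_id=5 -> matches Nelson
  - book 2 (Quiet Streets): author_id=4 -> matches Hill
  - book 3 (The Red Mountain): author_id=5 -> matches Nelson
  - book 4 (Stone Bridges): author_id=NULL, no match -> dropped
  - book 5 (Distant Shores): author_id=1 -> matches King
  - book 6 (Northern Lights): author_id=2 -> matches Wilson
  - book 7 (Broken Clocks): author_id=1 -> matches King
  - book 8 (Empty Rooms): author_id=1 -> matches King
  - book 9 (Silent Waters): author_id=3 -> matches Brown
So 1 of 9 rows is dropped.

SQL:
SELECT a.title, b.name AS author
FROM books a
INNER JOIN authors b ON a.author_id = b.id

Result:
title            | author
-----------------+-------
The Iron Gate    | Nelson
Quiet Streets    | Hill  
The Red Mountain | Nelson
Distant Shores   | King  
Northern Lights  | Wilson
Broken Clocks    | King  
Empty Rooms      | King  
Silent Waters    | Brown 


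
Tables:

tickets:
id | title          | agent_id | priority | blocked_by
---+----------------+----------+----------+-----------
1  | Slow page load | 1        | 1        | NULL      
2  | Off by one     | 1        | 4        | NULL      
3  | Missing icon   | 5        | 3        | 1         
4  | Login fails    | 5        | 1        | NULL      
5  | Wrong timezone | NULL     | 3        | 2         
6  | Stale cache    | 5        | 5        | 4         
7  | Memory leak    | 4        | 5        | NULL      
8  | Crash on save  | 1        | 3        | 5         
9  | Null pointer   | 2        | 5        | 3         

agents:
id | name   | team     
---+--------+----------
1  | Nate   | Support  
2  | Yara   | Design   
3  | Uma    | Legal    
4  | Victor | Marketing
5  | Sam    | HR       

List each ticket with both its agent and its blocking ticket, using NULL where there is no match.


Two LEFT JOINs from the same base table tickets: one to agents via agent_id, one to tickets itself via blocked_by. Both are LEFT so every ticket is preserved.
Match against agents:
  - ticket 1 (Slow page load): agent_id=1 -> matches Nate
  - ticket 2 (Off by one): agent_id=1 -> matches Nate
  - ticket 3 (Missing icon): agent_id=5 -> matches Sam
  - ticket 4 (Login fails): agent_id=5 -> matches Sam
  - ticket 5 (Wrong timezone): agent_id=NULL, no match -> kept with NULL
  - ticket 6 (Stale cache): agent_id=5 -> matches Sam
  - ticket 7 (Memory leak): agent_id=4 -> matches Victor
  - ticket 8 (Crash on save): agent_id=1 -> matches Nate
  - ticket 9 (Null pointer): agent_id=2 -> matches Yara
Match against tickets (self):
  - ticket 1 (Slow page load): blocked_by=NULL -> NULL
  - ticket 2 (Off by one): blocked_by=NULL -> NULL
  - ticket 3 (Missing icon): blocked_by=1 -> Slow page load
  - ticket 4 (Login fails): blocked_by=NULL -> NULL
  - ticket 5 (Wrong timezone): blocked_by=2 -> Off by one
  - ticket 6 (Stale cache): blocked_by=4 -> Login fails
  - ticket 7 (Memory leak): blocked_by=NULL -> NULL
  - ticket 8 (Crash on save): blocked_by=5 -> Wrong timezone
  - ticket 9 (Null pointer): blocked_by=3 -> Missing icon

SQL:
SELECT a.title, b.name AS agent, c.title AS blocked_by
FROM tickets a
LEFT JOIN agents b ON a.agent_id = b.id
LEFT JOIN tickets c ON a.blocked_by = c.id

Result:
title          | agent  | blocked_by    
---------------+--------+---------------
Slow page load | Nate   | NULL          
Off by one     | Nate   | NULL          
Missing icon   | Sam    | Slow page load
Login fails    | Sam    | NULL          
Wrong timezone | NULL   | Off by one    
Stale cache    | Sam    | Login fails   
Memory leak    | Victor | NULL          
Crash on save  | Nate   | Wrong timezone
Null pointer   | Yara   | Missing icon  


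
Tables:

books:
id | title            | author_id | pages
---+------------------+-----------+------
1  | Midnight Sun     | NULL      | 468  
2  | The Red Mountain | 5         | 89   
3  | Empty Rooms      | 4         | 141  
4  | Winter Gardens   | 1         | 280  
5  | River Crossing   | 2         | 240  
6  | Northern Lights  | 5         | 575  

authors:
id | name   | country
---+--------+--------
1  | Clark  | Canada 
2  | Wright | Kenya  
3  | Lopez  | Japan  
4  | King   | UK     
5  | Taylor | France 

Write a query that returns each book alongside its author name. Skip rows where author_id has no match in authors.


INNER JOIN keeps only books rows whose author_id matches an id in authors. Walk through each book:
  - book 1 (Midnight Sun): author_id=NULL, no match -> dropped
  - book 2 (The Red Mountain): author_id=5 -> matches Taylor
  - book 3 (Empty Rooms): author_id=4 -> matches King
  - book 4 (Winter Gardens): author_id=1 -> matches Clark
  - book 5 (River Crossing): author_id=2 -> matches Wright
  - book 6 (Northern Lights): author_id=5 -> matches Taylor
So 1 of 6 rows is dropped.

SQL:
SELECT a.title, b.name AS author
FROM books a
INNER JOIN authors b ON a.author_id = b.id

Result:
title            | author
-----------------+-------
The Red Mountain | Taylor
Empty Rooms      | King  
Winter Gardens   | Clark 
River Crossing   | Wright
Northern Lights  | Taylor


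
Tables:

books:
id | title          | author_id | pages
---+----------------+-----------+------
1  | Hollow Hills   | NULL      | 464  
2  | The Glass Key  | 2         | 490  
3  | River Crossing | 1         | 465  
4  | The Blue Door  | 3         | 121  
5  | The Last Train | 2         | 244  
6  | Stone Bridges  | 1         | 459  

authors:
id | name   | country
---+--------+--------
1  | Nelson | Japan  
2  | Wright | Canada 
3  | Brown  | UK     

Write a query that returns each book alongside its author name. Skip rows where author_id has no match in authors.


INNER JOIN keeps only books rows whose author_id matches an id in authors. Walk through each book:
  - book 1 (Hollow Hills): author_id=NULL, no match -> dropped
  - book 2 (The Glass Key): author_id=2 -> matches Wright
  - book 3 (River Crossing): author_id=1 -> matches Nelson
  - book 4 (The Blue Door): author_id=3 -> matches Brown
  - book 5 (The Last Train): author_id=2 -> matches Wright
  - book 6 (Stone Bridges): author_id=1 -> matches Nelson
So 1 of 6 rows is dropped.

SQL:
SELECT a.title, b.name AS author
FROM books a
INNER JOIN authors b ON a.author_id = b.id

Result:
title          | author
---------------+-------
The Glass Key  | Wright
River Crossing | Nelson
The Blue Door  | Brown 
The Last Train | Wright
Stone Bridges  | Nelson
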